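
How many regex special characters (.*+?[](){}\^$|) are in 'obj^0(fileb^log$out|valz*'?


Regex special characters are: . * + ? [ ] ( ) { } \ ^ $ |
Scanning 'obj^0(fileb^log$out|valz*':
  pos 3: '^' -> SPECIAL
  pos 5: '(' -> SPECIAL
  pos 11: '^' -> SPECIAL
  pos 15: '$' -> SPECIAL
  pos 19: '|' -> SPECIAL
  pos 24: '*' -> SPECIAL
Special chars found: ['^', '(', '^', '$', '|', '*']
Total: 6

6


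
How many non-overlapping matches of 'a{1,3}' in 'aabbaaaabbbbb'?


Pattern 'a{1,3}' matches between 1 and 3 consecutive a's (greedy).
String: 'aabbaaaabbbbb'
Finding runs of a's and applying greedy matching:
  Run at pos 0: 'aa' (length 2)
  Run at pos 4: 'aaaa' (length 4)
Matches: ['aa', 'aaa', 'a']
Count: 3

3


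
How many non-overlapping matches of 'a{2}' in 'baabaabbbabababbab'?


Pattern 'a{2}' matches exactly 2 consecutive a's (greedy, non-overlapping).
String: 'baabaabbbabababbab'
Scanning for runs of a's:
  Run at pos 1: 'aa' (length 2) -> 1 match(es)
  Run at pos 4: 'aa' (length 2) -> 1 match(es)
  Run at pos 9: 'a' (length 1) -> 0 match(es)
  Run at pos 11: 'a' (length 1) -> 0 match(es)
  Run at pos 13: 'a' (length 1) -> 0 match(es)
  Run at pos 16: 'a' (length 1) -> 0 match(es)
Matches found: ['aa', 'aa']
Total: 2

2


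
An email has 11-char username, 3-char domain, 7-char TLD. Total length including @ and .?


An email address has format: username@domain.tld
Username length: 11
'@' character: 1
Domain length: 3
'.' character: 1
TLD length: 7
Total = 11 + 1 + 3 + 1 + 7 = 23

23


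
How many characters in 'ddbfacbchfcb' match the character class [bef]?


Character class [bef] matches any of: {b, e, f}
Scanning string 'ddbfacbchfcb' character by character:
  pos 0: 'd' -> no
  pos 1: 'd' -> no
  pos 2: 'b' -> MATCH
  pos 3: 'f' -> MATCH
  pos 4: 'a' -> no
  pos 5: 'c' -> no
  pos 6: 'b' -> MATCH
  pos 7: 'c' -> no
  pos 8: 'h' -> no
  pos 9: 'f' -> MATCH
  pos 10: 'c' -> no
  pos 11: 'b' -> MATCH
Total matches: 5

5


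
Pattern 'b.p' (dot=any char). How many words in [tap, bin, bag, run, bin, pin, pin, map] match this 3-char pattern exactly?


Pattern 'b.p' means: starts with 'b', any single char, ends with 'p'.
Checking each word (must be exactly 3 chars):
  'tap' (len=3): no
  'bin' (len=3): no
  'bag' (len=3): no
  'run' (len=3): no
  'bin' (len=3): no
  'pin' (len=3): no
  'pin' (len=3): no
  'map' (len=3): no
Matching words: []
Total: 0

0


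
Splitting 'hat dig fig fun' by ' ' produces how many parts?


Splitting by ' ' breaks the string at each occurrence of the separator.
Text: 'hat dig fig fun'
Parts after split:
  Part 1: 'hat'
  Part 2: 'dig'
  Part 3: 'fig'
  Part 4: 'fun'
Total parts: 4

4


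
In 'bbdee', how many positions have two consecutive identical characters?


Looking for consecutive identical characters in 'bbdee':
  pos 0-1: 'b' vs 'b' -> MATCH ('bb')
  pos 1-2: 'b' vs 'd' -> different
  pos 2-3: 'd' vs 'e' -> different
  pos 3-4: 'e' vs 'e' -> MATCH ('ee')
Consecutive identical pairs: ['bb', 'ee']
Count: 2

2


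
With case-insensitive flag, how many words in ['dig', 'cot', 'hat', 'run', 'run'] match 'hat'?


Case-insensitive matching: compare each word's lowercase form to 'hat'.
  'dig' -> lower='dig' -> no
  'cot' -> lower='cot' -> no
  'hat' -> lower='hat' -> MATCH
  'run' -> lower='run' -> no
  'run' -> lower='run' -> no
Matches: ['hat']
Count: 1

1


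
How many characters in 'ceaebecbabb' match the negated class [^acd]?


Negated class [^acd] matches any char NOT in {a, c, d}
Scanning 'ceaebecbabb':
  pos 0: 'c' -> no (excluded)
  pos 1: 'e' -> MATCH
  pos 2: 'a' -> no (excluded)
  pos 3: 'e' -> MATCH
  pos 4: 'b' -> MATCH
  pos 5: 'e' -> MATCH
  pos 6: 'c' -> no (excluded)
  pos 7: 'b' -> MATCH
  pos 8: 'a' -> no (excluded)
  pos 9: 'b' -> MATCH
  pos 10: 'b' -> MATCH
Total matches: 7

7


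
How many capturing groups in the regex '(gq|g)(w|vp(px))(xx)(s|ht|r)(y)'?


To count capturing groups, count each '(' that starts a group.
Pattern: '(gq|g)(w|vp(px))(xx)(s|ht|r)(y)'
Walking through the pattern:
  Position 0: '(' -> group #1
  Position 6: '(' -> group #2
  Position 11: '(' -> group #3
  Position 16: '(' -> group #4
  Position 20: '(' -> group #5
  Position 28: '(' -> group #6
Total capturing groups: 6

6


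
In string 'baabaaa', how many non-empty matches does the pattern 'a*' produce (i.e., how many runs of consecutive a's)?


Pattern 'a*' matches zero or more a's. We want non-empty runs of consecutive a's.
String: 'baabaaa'
Walking through the string to find runs of a's:
  Run 1: positions 1-2 -> 'aa'
  Run 2: positions 4-6 -> 'aaa'
Non-empty runs found: ['aa', 'aaa']
Count: 2

2


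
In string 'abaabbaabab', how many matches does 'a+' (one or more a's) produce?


Pattern 'a+' matches one or more consecutive a's.
String: 'abaabbaabab'
Scanning for runs of a:
  Match 1: 'a' (length 1)
  Match 2: 'aa' (length 2)
  Match 3: 'aa' (length 2)
  Match 4: 'a' (length 1)
Total matches: 4

4


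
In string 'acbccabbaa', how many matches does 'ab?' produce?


Pattern 'ab?' matches 'a' optionally followed by 'b'.
String: 'acbccabbaa'
Scanning left to right for 'a' then checking next char:
  Match 1: 'a' (a not followed by b)
  Match 2: 'ab' (a followed by b)
  Match 3: 'a' (a not followed by b)
  Match 4: 'a' (a not followed by b)
Total matches: 4

4


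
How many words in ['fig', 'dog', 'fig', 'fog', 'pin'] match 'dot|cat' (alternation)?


Alternation 'dot|cat' matches either 'dot' or 'cat'.
Checking each word:
  'fig' -> no
  'dog' -> no
  'fig' -> no
  'fog' -> no
  'pin' -> no
Matches: []
Count: 0

0


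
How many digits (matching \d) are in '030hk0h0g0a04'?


\d matches any digit 0-9.
Scanning '030hk0h0g0a04':
  pos 0: '0' -> DIGIT
  pos 1: '3' -> DIGIT
  pos 2: '0' -> DIGIT
  pos 5: '0' -> DIGIT
  pos 7: '0' -> DIGIT
  pos 9: '0' -> DIGIT
  pos 11: '0' -> DIGIT
  pos 12: '4' -> DIGIT
Digits found: ['0', '3', '0', '0', '0', '0', '0', '4']
Total: 8

8


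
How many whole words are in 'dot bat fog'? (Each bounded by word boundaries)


Word boundaries (\b) mark the start/end of each word.
Text: 'dot bat fog'
Splitting by whitespace:
  Word 1: 'dot'
  Word 2: 'bat'
  Word 3: 'fog'
Total whole words: 3

3


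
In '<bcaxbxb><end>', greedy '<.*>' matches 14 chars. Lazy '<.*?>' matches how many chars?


Greedy '<.*>' tries to match as MUCH as possible.
Lazy '<.*?>' tries to match as LITTLE as possible.

String: '<bcaxbxb><end>'
Greedy '<.*>' starts at first '<' and extends to the LAST '>': '<bcaxbxb><end>' (14 chars)
Lazy '<.*?>' starts at first '<' and stops at the FIRST '>': '<bcaxbxb>' (9 chars)

9


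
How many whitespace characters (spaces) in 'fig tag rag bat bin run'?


\s matches whitespace characters (spaces, tabs, etc.).
Text: 'fig tag rag bat bin run'
This text has 6 words separated by spaces.
Number of spaces = number of words - 1 = 6 - 1 = 5

5


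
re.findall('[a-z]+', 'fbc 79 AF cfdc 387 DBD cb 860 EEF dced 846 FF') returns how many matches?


Pattern '[a-z]+' finds one or more lowercase letters.
Text: 'fbc 79 AF cfdc 387 DBD cb 860 EEF dced 846 FF'
Scanning for matches:
  Match 1: 'fbc'
  Match 2: 'cfdc'
  Match 3: 'cb'
  Match 4: 'dced'
Total matches: 4

4


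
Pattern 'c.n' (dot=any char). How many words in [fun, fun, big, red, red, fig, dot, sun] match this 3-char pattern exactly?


Pattern 'c.n' means: starts with 'c', any single char, ends with 'n'.
Checking each word (must be exactly 3 chars):
  'fun' (len=3): no
  'fun' (len=3): no
  'big' (len=3): no
  'red' (len=3): no
  'red' (len=3): no
  'fig' (len=3): no
  'dot' (len=3): no
  'sun' (len=3): no
Matching words: []
Total: 0

0


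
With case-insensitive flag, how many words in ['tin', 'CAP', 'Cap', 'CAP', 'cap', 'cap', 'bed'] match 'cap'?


Case-insensitive matching: compare each word's lowercase form to 'cap'.
  'tin' -> lower='tin' -> no
  'CAP' -> lower='cap' -> MATCH
  'Cap' -> lower='cap' -> MATCH
  'CAP' -> lower='cap' -> MATCH
  'cap' -> lower='cap' -> MATCH
  'cap' -> lower='cap' -> MATCH
  'bed' -> lower='bed' -> no
Matches: ['CAP', 'Cap', 'CAP', 'cap', 'cap']
Count: 5

5


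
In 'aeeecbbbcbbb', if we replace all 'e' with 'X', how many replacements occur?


re.sub('e', 'X', text) replaces every occurrence of 'e' with 'X'.
Text: 'aeeecbbbcbbb'
Scanning for 'e':
  pos 1: 'e' -> replacement #1
  pos 2: 'e' -> replacement #2
  pos 3: 'e' -> replacement #3
Total replacements: 3

3


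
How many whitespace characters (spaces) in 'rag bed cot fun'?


\s matches whitespace characters (spaces, tabs, etc.).
Text: 'rag bed cot fun'
This text has 4 words separated by spaces.
Number of spaces = number of words - 1 = 4 - 1 = 3

3


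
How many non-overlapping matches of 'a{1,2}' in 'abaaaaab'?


Pattern 'a{1,2}' matches between 1 and 2 consecutive a's (greedy).
String: 'abaaaaab'
Finding runs of a's and applying greedy matching:
  Run at pos 0: 'a' (length 1)
  Run at pos 2: 'aaaaa' (length 5)
Matches: ['a', 'aa', 'aa', 'a']
Count: 4

4


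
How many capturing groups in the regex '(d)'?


To count capturing groups, count each '(' that starts a group.
Pattern: '(d)'
Walking through the pattern:
  Position 0: '(' -> group #1
Total capturing groups: 1

1


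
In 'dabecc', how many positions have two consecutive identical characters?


Looking for consecutive identical characters in 'dabecc':
  pos 0-1: 'd' vs 'a' -> different
  pos 1-2: 'a' vs 'b' -> different
  pos 2-3: 'b' vs 'e' -> different
  pos 3-4: 'e' vs 'c' -> different
  pos 4-5: 'c' vs 'c' -> MATCH ('cc')
Consecutive identical pairs: ['cc']
Count: 1

1


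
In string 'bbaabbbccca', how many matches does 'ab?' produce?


Pattern 'ab?' matches 'a' optionally followed by 'b'.
String: 'bbaabbbccca'
Scanning left to right for 'a' then checking next char:
  Match 1: 'a' (a not followed by b)
  Match 2: 'ab' (a followed by b)
  Match 3: 'a' (a not followed by b)
Total matches: 3

3


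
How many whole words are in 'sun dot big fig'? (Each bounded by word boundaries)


Word boundaries (\b) mark the start/end of each word.
Text: 'sun dot big fig'
Splitting by whitespace:
  Word 1: 'sun'
  Word 2: 'dot'
  Word 3: 'big'
  Word 4: 'fig'
Total whole words: 4

4


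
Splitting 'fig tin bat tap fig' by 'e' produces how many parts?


Splitting by 'e' breaks the string at each occurrence of the separator.
Text: 'fig tin bat tap fig'
Parts after split:
  Part 1: 'fig tin bat tap fig'
Total parts: 1

1


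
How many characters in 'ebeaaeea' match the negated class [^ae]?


Negated class [^ae] matches any char NOT in {a, e}
Scanning 'ebeaaeea':
  pos 0: 'e' -> no (excluded)
  pos 1: 'b' -> MATCH
  pos 2: 'e' -> no (excluded)
  pos 3: 'a' -> no (excluded)
  pos 4: 'a' -> no (excluded)
  pos 5: 'e' -> no (excluded)
  pos 6: 'e' -> no (excluded)
  pos 7: 'a' -> no (excluded)
Total matches: 1

1


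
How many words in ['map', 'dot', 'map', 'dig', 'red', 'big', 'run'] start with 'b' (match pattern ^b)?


Pattern ^b anchors to start of word. Check which words begin with 'b':
  'map' -> no
  'dot' -> no
  'map' -> no
  'dig' -> no
  'red' -> no
  'big' -> MATCH (starts with 'b')
  'run' -> no
Matching words: ['big']
Count: 1

1


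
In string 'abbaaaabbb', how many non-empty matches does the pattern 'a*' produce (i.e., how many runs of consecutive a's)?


Pattern 'a*' matches zero or more a's. We want non-empty runs of consecutive a's.
String: 'abbaaaabbb'
Walking through the string to find runs of a's:
  Run 1: positions 0-0 -> 'a'
  Run 2: positions 3-6 -> 'aaaa'
Non-empty runs found: ['a', 'aaaa']
Count: 2

2


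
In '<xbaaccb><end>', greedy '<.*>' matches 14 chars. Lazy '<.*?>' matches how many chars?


Greedy '<.*>' tries to match as MUCH as possible.
Lazy '<.*?>' tries to match as LITTLE as possible.

String: '<xbaaccb><end>'
Greedy '<.*>' starts at first '<' and extends to the LAST '>': '<xbaaccb><end>' (14 chars)
Lazy '<.*?>' starts at first '<' and stops at the FIRST '>': '<xbaaccb>' (9 chars)

9


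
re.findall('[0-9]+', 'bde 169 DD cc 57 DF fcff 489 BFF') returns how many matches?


Pattern '[0-9]+' finds one or more digits.
Text: 'bde 169 DD cc 57 DF fcff 489 BFF'
Scanning for matches:
  Match 1: '169'
  Match 2: '57'
  Match 3: '489'
Total matches: 3

3


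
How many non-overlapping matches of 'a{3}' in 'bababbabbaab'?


Pattern 'a{3}' matches exactly 3 consecutive a's (greedy, non-overlapping).
String: 'bababbabbaab'
Scanning for runs of a's:
  Run at pos 1: 'a' (length 1) -> 0 match(es)
  Run at pos 3: 'a' (length 1) -> 0 match(es)
  Run at pos 6: 'a' (length 1) -> 0 match(es)
  Run at pos 9: 'aa' (length 2) -> 0 match(es)
Matches found: []
Total: 0

0


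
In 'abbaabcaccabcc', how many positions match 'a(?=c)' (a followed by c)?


Lookahead 'a(?=c)' matches 'a' only when followed by 'c'.
String: 'abbaabcaccabcc'
Checking each position where char is 'a':
  pos 0: 'a' -> no (next='b')
  pos 3: 'a' -> no (next='a')
  pos 4: 'a' -> no (next='b')
  pos 7: 'a' -> MATCH (next='c')
  pos 10: 'a' -> no (next='b')
Matching positions: [7]
Count: 1

1


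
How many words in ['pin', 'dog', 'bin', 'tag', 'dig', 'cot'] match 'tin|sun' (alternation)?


Alternation 'tin|sun' matches either 'tin' or 'sun'.
Checking each word:
  'pin' -> no
  'dog' -> no
  'bin' -> no
  'tag' -> no
  'dig' -> no
  'cot' -> no
Matches: []
Count: 0

0


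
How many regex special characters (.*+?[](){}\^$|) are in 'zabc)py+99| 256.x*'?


Regex special characters are: . * + ? [ ] ( ) { } \ ^ $ |
Scanning 'zabc)py+99| 256.x*':
  pos 4: ')' -> SPECIAL
  pos 7: '+' -> SPECIAL
  pos 10: '|' -> SPECIAL
  pos 15: '.' -> SPECIAL
  pos 17: '*' -> SPECIAL
Special chars found: [')', '+', '|', '.', '*']
Total: 5

5


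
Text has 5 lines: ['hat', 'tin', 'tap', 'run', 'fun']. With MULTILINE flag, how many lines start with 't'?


With MULTILINE flag, ^ matches the start of each line.
Lines: ['hat', 'tin', 'tap', 'run', 'fun']
Checking which lines start with 't':
  Line 1: 'hat' -> no
  Line 2: 'tin' -> MATCH
  Line 3: 'tap' -> MATCH
  Line 4: 'run' -> no
  Line 5: 'fun' -> no
Matching lines: ['tin', 'tap']
Count: 2

2


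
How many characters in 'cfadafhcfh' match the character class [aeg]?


Character class [aeg] matches any of: {a, e, g}
Scanning string 'cfadafhcfh' character by character:
  pos 0: 'c' -> no
  pos 1: 'f' -> no
  pos 2: 'a' -> MATCH
  pos 3: 'd' -> no
  pos 4: 'a' -> MATCH
  pos 5: 'f' -> no
  pos 6: 'h' -> no
  pos 7: 'c' -> no
  pos 8: 'f' -> no
  pos 9: 'h' -> no
Total matches: 2

2


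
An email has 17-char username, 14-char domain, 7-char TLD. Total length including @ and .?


An email address has format: username@domain.tld
Username length: 17
'@' character: 1
Domain length: 14
'.' character: 1
TLD length: 7
Total = 17 + 1 + 14 + 1 + 7 = 40

40


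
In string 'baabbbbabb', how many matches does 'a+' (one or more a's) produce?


Pattern 'a+' matches one or more consecutive a's.
String: 'baabbbbabb'
Scanning for runs of a:
  Match 1: 'aa' (length 2)
  Match 2: 'a' (length 1)
Total matches: 2

2


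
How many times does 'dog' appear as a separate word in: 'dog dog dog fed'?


Scanning each word for exact match 'dog':
  Word 1: 'dog' -> MATCH
  Word 2: 'dog' -> MATCH
  Word 3: 'dog' -> MATCH
  Word 4: 'fed' -> no
Total matches: 3

3


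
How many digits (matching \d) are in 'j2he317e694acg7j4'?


\d matches any digit 0-9.
Scanning 'j2he317e694acg7j4':
  pos 1: '2' -> DIGIT
  pos 4: '3' -> DIGIT
  pos 5: '1' -> DIGIT
  pos 6: '7' -> DIGIT
  pos 8: '6' -> DIGIT
  pos 9: '9' -> DIGIT
  pos 10: '4' -> DIGIT
  pos 14: '7' -> DIGIT
  pos 16: '4' -> DIGIT
Digits found: ['2', '3', '1', '7', '6', '9', '4', '7', '4']
Total: 9

9


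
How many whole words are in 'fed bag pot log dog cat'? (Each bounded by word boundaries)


Word boundaries (\b) mark the start/end of each word.
Text: 'fed bag pot log dog cat'
Splitting by whitespace:
  Word 1: 'fed'
  Word 2: 'bag'
  Word 3: 'pot'
  Word 4: 'log'
  Word 5: 'dog'
  Word 6: 'cat'
Total whole words: 6

6


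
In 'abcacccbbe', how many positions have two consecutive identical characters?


Looking for consecutive identical characters in 'abcacccbbe':
  pos 0-1: 'a' vs 'b' -> different
  pos 1-2: 'b' vs 'c' -> different
  pos 2-3: 'c' vs 'a' -> different
  pos 3-4: 'a' vs 'c' -> different
  pos 4-5: 'c' vs 'c' -> MATCH ('cc')
  pos 5-6: 'c' vs 'c' -> MATCH ('cc')
  pos 6-7: 'c' vs 'b' -> different
  pos 7-8: 'b' vs 'b' -> MATCH ('bb')
  pos 8-9: 'b' vs 'e' -> different
Consecutive identical pairs: ['cc', 'cc', 'bb']
Count: 3

3


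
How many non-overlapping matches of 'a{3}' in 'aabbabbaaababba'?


Pattern 'a{3}' matches exactly 3 consecutive a's (greedy, non-overlapping).
String: 'aabbabbaaababba'
Scanning for runs of a's:
  Run at pos 0: 'aa' (length 2) -> 0 match(es)
  Run at pos 4: 'a' (length 1) -> 0 match(es)
  Run at pos 7: 'aaa' (length 3) -> 1 match(es)
  Run at pos 11: 'a' (length 1) -> 0 match(es)
  Run at pos 14: 'a' (length 1) -> 0 match(es)
Matches found: ['aaa']
Total: 1

1


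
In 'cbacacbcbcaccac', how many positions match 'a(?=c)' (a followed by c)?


Lookahead 'a(?=c)' matches 'a' only when followed by 'c'.
String: 'cbacacbcbcaccac'
Checking each position where char is 'a':
  pos 2: 'a' -> MATCH (next='c')
  pos 4: 'a' -> MATCH (next='c')
  pos 10: 'a' -> MATCH (next='c')
  pos 13: 'a' -> MATCH (next='c')
Matching positions: [2, 4, 10, 13]
Count: 4

4


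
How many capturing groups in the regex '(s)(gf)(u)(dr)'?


To count capturing groups, count each '(' that starts a group.
Pattern: '(s)(gf)(u)(dr)'
Walking through the pattern:
  Position 0: '(' -> group #1
  Position 3: '(' -> group #2
  Position 7: '(' -> group #3
  Position 10: '(' -> group #4
Total capturing groups: 4

4


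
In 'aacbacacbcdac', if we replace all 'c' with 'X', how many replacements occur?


re.sub('c', 'X', text) replaces every occurrence of 'c' with 'X'.
Text: 'aacbacacbcdac'
Scanning for 'c':
  pos 2: 'c' -> replacement #1
  pos 5: 'c' -> replacement #2
  pos 7: 'c' -> replacement #3
  pos 9: 'c' -> replacement #4
  pos 12: 'c' -> replacement #5
Total replacements: 5

5


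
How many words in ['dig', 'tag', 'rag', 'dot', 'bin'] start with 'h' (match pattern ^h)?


Pattern ^h anchors to start of word. Check which words begin with 'h':
  'dig' -> no
  'tag' -> no
  'rag' -> no
  'dot' -> no
  'bin' -> no
Matching words: []
Count: 0

0


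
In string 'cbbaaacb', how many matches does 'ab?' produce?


Pattern 'ab?' matches 'a' optionally followed by 'b'.
String: 'cbbaaacb'
Scanning left to right for 'a' then checking next char:
  Match 1: 'a' (a not followed by b)
  Match 2: 'a' (a not followed by b)
  Match 3: 'a' (a not followed by b)
Total matches: 3

3


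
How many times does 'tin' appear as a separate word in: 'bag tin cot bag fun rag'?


Scanning each word for exact match 'tin':
  Word 1: 'bag' -> no
  Word 2: 'tin' -> MATCH
  Word 3: 'cot' -> no
  Word 4: 'bag' -> no
  Word 5: 'fun' -> no
  Word 6: 'rag' -> no
Total matches: 1

1


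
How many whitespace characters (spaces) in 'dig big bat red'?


\s matches whitespace characters (spaces, tabs, etc.).
Text: 'dig big bat red'
This text has 4 words separated by spaces.
Number of spaces = number of words - 1 = 4 - 1 = 3

3


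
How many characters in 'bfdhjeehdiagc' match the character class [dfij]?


Character class [dfij] matches any of: {d, f, i, j}
Scanning string 'bfdhjeehdiagc' character by character:
  pos 0: 'b' -> no
  pos 1: 'f' -> MATCH
  pos 2: 'd' -> MATCH
  pos 3: 'h' -> no
  pos 4: 'j' -> MATCH
  pos 5: 'e' -> no
  pos 6: 'e' -> no
  pos 7: 'h' -> no
  pos 8: 'd' -> MATCH
  pos 9: 'i' -> MATCH
  pos 10: 'a' -> no
  pos 11: 'g' -> no
  pos 12: 'c' -> no
Total matches: 5

5


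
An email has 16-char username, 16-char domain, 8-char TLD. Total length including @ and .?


An email address has format: username@domain.tld
Username length: 16
'@' character: 1
Domain length: 16
'.' character: 1
TLD length: 8
Total = 16 + 1 + 16 + 1 + 8 = 42

42


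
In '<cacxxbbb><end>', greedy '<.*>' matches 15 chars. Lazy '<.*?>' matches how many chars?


Greedy '<.*>' tries to match as MUCH as possible.
Lazy '<.*?>' tries to match as LITTLE as possible.

String: '<cacxxbbb><end>'
Greedy '<.*>' starts at first '<' and extends to the LAST '>': '<cacxxbbb><end>' (15 chars)
Lazy '<.*?>' starts at first '<' and stops at the FIRST '>': '<cacxxbbb>' (10 chars)

10


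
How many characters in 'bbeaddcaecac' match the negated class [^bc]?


Negated class [^bc] matches any char NOT in {b, c}
Scanning 'bbeaddcaecac':
  pos 0: 'b' -> no (excluded)
  pos 1: 'b' -> no (excluded)
  pos 2: 'e' -> MATCH
  pos 3: 'a' -> MATCH
  pos 4: 'd' -> MATCH
  pos 5: 'd' -> MATCH
  pos 6: 'c' -> no (excluded)
  pos 7: 'a' -> MATCH
  pos 8: 'e' -> MATCH
  pos 9: 'c' -> no (excluded)
  pos 10: 'a' -> MATCH
  pos 11: 'c' -> no (excluded)
Total matches: 7

7


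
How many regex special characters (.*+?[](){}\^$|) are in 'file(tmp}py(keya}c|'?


Regex special characters are: . * + ? [ ] ( ) { } \ ^ $ |
Scanning 'file(tmp}py(keya}c|':
  pos 4: '(' -> SPECIAL
  pos 8: '}' -> SPECIAL
  pos 11: '(' -> SPECIAL
  pos 16: '}' -> SPECIAL
  pos 18: '|' -> SPECIAL
Special chars found: ['(', '}', '(', '}', '|']
Total: 5

5


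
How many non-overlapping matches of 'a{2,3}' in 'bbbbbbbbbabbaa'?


Pattern 'a{2,3}' matches between 2 and 3 consecutive a's (greedy).
String: 'bbbbbbbbbabbaa'
Finding runs of a's and applying greedy matching:
  Run at pos 9: 'a' (length 1)
  Run at pos 12: 'aa' (length 2)
Matches: ['aa']
Count: 1

1


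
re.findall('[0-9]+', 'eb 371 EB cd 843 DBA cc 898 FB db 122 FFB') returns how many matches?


Pattern '[0-9]+' finds one or more digits.
Text: 'eb 371 EB cd 843 DBA cc 898 FB db 122 FFB'
Scanning for matches:
  Match 1: '371'
  Match 2: '843'
  Match 3: '898'
  Match 4: '122'
Total matches: 4

4


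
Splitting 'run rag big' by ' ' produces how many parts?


Splitting by ' ' breaks the string at each occurrence of the separator.
Text: 'run rag big'
Parts after split:
  Part 1: 'run'
  Part 2: 'rag'
  Part 3: 'big'
Total parts: 3

3


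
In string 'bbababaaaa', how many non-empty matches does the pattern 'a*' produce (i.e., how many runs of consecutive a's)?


Pattern 'a*' matches zero or more a's. We want non-empty runs of consecutive a's.
String: 'bbababaaaa'
Walking through the string to find runs of a's:
  Run 1: positions 2-2 -> 'a'
  Run 2: positions 4-4 -> 'a'
  Run 3: positions 6-9 -> 'aaaa'
Non-empty runs found: ['a', 'a', 'aaaa']
Count: 3

3


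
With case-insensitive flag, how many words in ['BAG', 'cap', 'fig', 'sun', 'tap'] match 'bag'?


Case-insensitive matching: compare each word's lowercase form to 'bag'.
  'BAG' -> lower='bag' -> MATCH
  'cap' -> lower='cap' -> no
  'fig' -> lower='fig' -> no
  'sun' -> lower='sun' -> no
  'tap' -> lower='tap' -> no
Matches: ['BAG']
Count: 1

1


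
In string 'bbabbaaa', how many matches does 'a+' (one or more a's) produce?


Pattern 'a+' matches one or more consecutive a's.
String: 'bbabbaaa'
Scanning for runs of a:
  Match 1: 'a' (length 1)
  Match 2: 'aaa' (length 3)
Total matches: 2

2


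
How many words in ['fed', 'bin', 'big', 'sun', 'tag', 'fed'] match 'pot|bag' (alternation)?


Alternation 'pot|bag' matches either 'pot' or 'bag'.
Checking each word:
  'fed' -> no
  'bin' -> no
  'big' -> no
  'sun' -> no
  'tag' -> no
  'fed' -> no
Matches: []
Count: 0

0


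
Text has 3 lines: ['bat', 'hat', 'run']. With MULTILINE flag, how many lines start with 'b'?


With MULTILINE flag, ^ matches the start of each line.
Lines: ['bat', 'hat', 'run']
Checking which lines start with 'b':
  Line 1: 'bat' -> MATCH
  Line 2: 'hat' -> no
  Line 3: 'run' -> no
Matching lines: ['bat']
Count: 1

1


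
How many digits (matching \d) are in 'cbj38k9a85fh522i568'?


\d matches any digit 0-9.
Scanning 'cbj38k9a85fh522i568':
  pos 3: '3' -> DIGIT
  pos 4: '8' -> DIGIT
  pos 6: '9' -> DIGIT
  pos 8: '8' -> DIGIT
  pos 9: '5' -> DIGIT
  pos 12: '5' -> DIGIT
  pos 13: '2' -> DIGIT
  pos 14: '2' -> DIGIT
  pos 16: '5' -> DIGIT
  pos 17: '6' -> DIGIT
  pos 18: '8' -> DIGIT
Digits found: ['3', '8', '9', '8', '5', '5', '2', '2', '5', '6', '8']
Total: 11

11


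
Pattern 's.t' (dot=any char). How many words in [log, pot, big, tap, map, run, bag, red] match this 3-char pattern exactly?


Pattern 's.t' means: starts with 's', any single char, ends with 't'.
Checking each word (must be exactly 3 chars):
  'log' (len=3): no
  'pot' (len=3): no
  'big' (len=3): no
  'tap' (len=3): no
  'map' (len=3): no
  'run' (len=3): no
  'bag' (len=3): no
  'red' (len=3): no
Matching words: []
Total: 0

0


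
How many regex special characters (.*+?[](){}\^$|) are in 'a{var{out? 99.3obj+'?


Regex special characters are: . * + ? [ ] ( ) { } \ ^ $ |
Scanning 'a{var{out? 99.3obj+':
  pos 1: '{' -> SPECIAL
  pos 5: '{' -> SPECIAL
  pos 9: '?' -> SPECIAL
  pos 13: '.' -> SPECIAL
  pos 18: '+' -> SPECIAL
Special chars found: ['{', '{', '?', '.', '+']
Total: 5

5


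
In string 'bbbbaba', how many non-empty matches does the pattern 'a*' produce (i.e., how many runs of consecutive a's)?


Pattern 'a*' matches zero or more a's. We want non-empty runs of consecutive a's.
String: 'bbbbaba'
Walking through the string to find runs of a's:
  Run 1: positions 4-4 -> 'a'
  Run 2: positions 6-6 -> 'a'
Non-empty runs found: ['a', 'a']
Count: 2

2


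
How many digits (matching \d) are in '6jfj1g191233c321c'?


\d matches any digit 0-9.
Scanning '6jfj1g191233c321c':
  pos 0: '6' -> DIGIT
  pos 4: '1' -> DIGIT
  pos 6: '1' -> DIGIT
  pos 7: '9' -> DIGIT
  pos 8: '1' -> DIGIT
  pos 9: '2' -> DIGIT
  pos 10: '3' -> DIGIT
  pos 11: '3' -> DIGIT
  pos 13: '3' -> DIGIT
  pos 14: '2' -> DIGIT
  pos 15: '1' -> DIGIT
Digits found: ['6', '1', '1', '9', '1', '2', '3', '3', '3', '2', '1']
Total: 11

11


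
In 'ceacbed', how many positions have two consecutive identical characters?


Looking for consecutive identical characters in 'ceacbed':
  pos 0-1: 'c' vs 'e' -> different
  pos 1-2: 'e' vs 'a' -> different
  pos 2-3: 'a' vs 'c' -> different
  pos 3-4: 'c' vs 'b' -> different
  pos 4-5: 'b' vs 'e' -> different
  pos 5-6: 'e' vs 'd' -> different
Consecutive identical pairs: []
Count: 0

0


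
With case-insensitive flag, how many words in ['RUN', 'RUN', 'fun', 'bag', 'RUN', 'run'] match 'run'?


Case-insensitive matching: compare each word's lowercase form to 'run'.
  'RUN' -> lower='run' -> MATCH
  'RUN' -> lower='run' -> MATCH
  'fun' -> lower='fun' -> no
  'bag' -> lower='bag' -> no
  'RUN' -> lower='run' -> MATCH
  'run' -> lower='run' -> MATCH
Matches: ['RUN', 'RUN', 'RUN', 'run']
Count: 4

4


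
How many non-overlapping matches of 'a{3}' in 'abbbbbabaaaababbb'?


Pattern 'a{3}' matches exactly 3 consecutive a's (greedy, non-overlapping).
String: 'abbbbbabaaaababbb'
Scanning for runs of a's:
  Run at pos 0: 'a' (length 1) -> 0 match(es)
  Run at pos 6: 'a' (length 1) -> 0 match(es)
  Run at pos 8: 'aaaa' (length 4) -> 1 match(es)
  Run at pos 13: 'a' (length 1) -> 0 match(es)
Matches found: ['aaa']
Total: 1

1


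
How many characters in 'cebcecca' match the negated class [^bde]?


Negated class [^bde] matches any char NOT in {b, d, e}
Scanning 'cebcecca':
  pos 0: 'c' -> MATCH
  pos 1: 'e' -> no (excluded)
  pos 2: 'b' -> no (excluded)
  pos 3: 'c' -> MATCH
  pos 4: 'e' -> no (excluded)
  pos 5: 'c' -> MATCH
  pos 6: 'c' -> MATCH
  pos 7: 'a' -> MATCH
Total matches: 5

5


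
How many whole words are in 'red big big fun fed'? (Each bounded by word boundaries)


Word boundaries (\b) mark the start/end of each word.
Text: 'red big big fun fed'
Splitting by whitespace:
  Word 1: 'red'
  Word 2: 'big'
  Word 3: 'big'
  Word 4: 'fun'
  Word 5: 'fed'
Total whole words: 5

5


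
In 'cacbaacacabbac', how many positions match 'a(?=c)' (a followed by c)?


Lookahead 'a(?=c)' matches 'a' only when followed by 'c'.
String: 'cacbaacacabbac'
Checking each position where char is 'a':
  pos 1: 'a' -> MATCH (next='c')
  pos 4: 'a' -> no (next='a')
  pos 5: 'a' -> MATCH (next='c')
  pos 7: 'a' -> MATCH (next='c')
  pos 9: 'a' -> no (next='b')
  pos 12: 'a' -> MATCH (next='c')
Matching positions: [1, 5, 7, 12]
Count: 4

4


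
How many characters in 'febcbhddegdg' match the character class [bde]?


Character class [bde] matches any of: {b, d, e}
Scanning string 'febcbhddegdg' character by character:
  pos 0: 'f' -> no
  pos 1: 'e' -> MATCH
  pos 2: 'b' -> MATCH
  pos 3: 'c' -> no
  pos 4: 'b' -> MATCH
  pos 5: 'h' -> no
  pos 6: 'd' -> MATCH
  pos 7: 'd' -> MATCH
  pos 8: 'e' -> MATCH
  pos 9: 'g' -> no
  pos 10: 'd' -> MATCH
  pos 11: 'g' -> no
Total matches: 7

7


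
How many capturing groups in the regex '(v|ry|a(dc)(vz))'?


To count capturing groups, count each '(' that starts a group.
Pattern: '(v|ry|a(dc)(vz))'
Walking through the pattern:
  Position 0: '(' -> group #1
  Position 7: '(' -> group #2
  Position 11: '(' -> group #3
Total capturing groups: 3

3


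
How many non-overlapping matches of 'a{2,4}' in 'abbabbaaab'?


Pattern 'a{2,4}' matches between 2 and 4 consecutive a's (greedy).
String: 'abbabbaaab'
Finding runs of a's and applying greedy matching:
  Run at pos 0: 'a' (length 1)
  Run at pos 3: 'a' (length 1)
  Run at pos 6: 'aaa' (length 3)
Matches: ['aaa']
Count: 1

1


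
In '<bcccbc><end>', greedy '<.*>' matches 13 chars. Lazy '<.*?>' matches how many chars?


Greedy '<.*>' tries to match as MUCH as possible.
Lazy '<.*?>' tries to match as LITTLE as possible.

String: '<bcccbc><end>'
Greedy '<.*>' starts at first '<' and extends to the LAST '>': '<bcccbc><end>' (13 chars)
Lazy '<.*?>' starts at first '<' and stops at the FIRST '>': '<bcccbc>' (8 chars)

8


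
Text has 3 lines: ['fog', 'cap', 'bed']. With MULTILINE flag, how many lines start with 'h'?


With MULTILINE flag, ^ matches the start of each line.
Lines: ['fog', 'cap', 'bed']
Checking which lines start with 'h':
  Line 1: 'fog' -> no
  Line 2: 'cap' -> no
  Line 3: 'bed' -> no
Matching lines: []
Count: 0

0


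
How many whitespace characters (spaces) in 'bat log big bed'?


\s matches whitespace characters (spaces, tabs, etc.).
Text: 'bat log big bed'
This text has 4 words separated by spaces.
Number of spaces = number of words - 1 = 4 - 1 = 3

3


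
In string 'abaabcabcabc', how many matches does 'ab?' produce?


Pattern 'ab?' matches 'a' optionally followed by 'b'.
String: 'abaabcabcabc'
Scanning left to right for 'a' then checking next char:
  Match 1: 'ab' (a followed by b)
  Match 2: 'a' (a not followed by b)
  Match 3: 'ab' (a followed by b)
  Match 4: 'ab' (a followed by b)
  Match 5: 'ab' (a followed by b)
Total matches: 5

5


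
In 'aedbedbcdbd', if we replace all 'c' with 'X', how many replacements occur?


re.sub('c', 'X', text) replaces every occurrence of 'c' with 'X'.
Text: 'aedbedbcdbd'
Scanning for 'c':
  pos 7: 'c' -> replacement #1
Total replacements: 1

1


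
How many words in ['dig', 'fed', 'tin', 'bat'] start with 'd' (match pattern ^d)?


Pattern ^d anchors to start of word. Check which words begin with 'd':
  'dig' -> MATCH (starts with 'd')
  'fed' -> no
  'tin' -> no
  'bat' -> no
Matching words: ['dig']
Count: 1

1


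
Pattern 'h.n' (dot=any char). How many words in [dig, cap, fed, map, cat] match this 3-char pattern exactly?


Pattern 'h.n' means: starts with 'h', any single char, ends with 'n'.
Checking each word (must be exactly 3 chars):
  'dig' (len=3): no
  'cap' (len=3): no
  'fed' (len=3): no
  'map' (len=3): no
  'cat' (len=3): no
Matching words: []
Total: 0

0


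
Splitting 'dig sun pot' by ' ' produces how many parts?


Splitting by ' ' breaks the string at each occurrence of the separator.
Text: 'dig sun pot'
Parts after split:
  Part 1: 'dig'
  Part 2: 'sun'
  Part 3: 'pot'
Total parts: 3

3


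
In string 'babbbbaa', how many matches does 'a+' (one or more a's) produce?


Pattern 'a+' matches one or more consecutive a's.
String: 'babbbbaa'
Scanning for runs of a:
  Match 1: 'a' (length 1)
  Match 2: 'aa' (length 2)
Total matches: 2

2


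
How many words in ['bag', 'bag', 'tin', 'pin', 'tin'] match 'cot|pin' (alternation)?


Alternation 'cot|pin' matches either 'cot' or 'pin'.
Checking each word:
  'bag' -> no
  'bag' -> no
  'tin' -> no
  'pin' -> MATCH
  'tin' -> no
Matches: ['pin']
Count: 1

1


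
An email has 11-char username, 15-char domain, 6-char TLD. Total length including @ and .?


An email address has format: username@domain.tld
Username length: 11
'@' character: 1
Domain length: 15
'.' character: 1
TLD length: 6
Total = 11 + 1 + 15 + 1 + 6 = 34

34


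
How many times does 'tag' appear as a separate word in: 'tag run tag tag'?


Scanning each word for exact match 'tag':
  Word 1: 'tag' -> MATCH
  Word 2: 'run' -> no
  Word 3: 'tag' -> MATCH
  Word 4: 'tag' -> MATCH
Total matches: 3

3


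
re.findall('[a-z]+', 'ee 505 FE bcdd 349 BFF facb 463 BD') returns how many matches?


Pattern '[a-z]+' finds one or more lowercase letters.
Text: 'ee 505 FE bcdd 349 BFF facb 463 BD'
Scanning for matches:
  Match 1: 'ee'
  Match 2: 'bcdd'
  Match 3: 'facb'
Total matches: 3

3


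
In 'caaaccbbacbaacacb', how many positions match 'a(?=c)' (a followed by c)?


Lookahead 'a(?=c)' matches 'a' only when followed by 'c'.
String: 'caaaccbbacbaacacb'
Checking each position where char is 'a':
  pos 1: 'a' -> no (next='a')
  pos 2: 'a' -> no (next='a')
  pos 3: 'a' -> MATCH (next='c')
  pos 8: 'a' -> MATCH (next='c')
  pos 11: 'a' -> no (next='a')
  pos 12: 'a' -> MATCH (next='c')
  pos 14: 'a' -> MATCH (next='c')
Matching positions: [3, 8, 12, 14]
Count: 4

4


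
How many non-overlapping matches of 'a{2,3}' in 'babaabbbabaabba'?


Pattern 'a{2,3}' matches between 2 and 3 consecutive a's (greedy).
String: 'babaabbbabaabba'
Finding runs of a's and applying greedy matching:
  Run at pos 1: 'a' (length 1)
  Run at pos 3: 'aa' (length 2)
  Run at pos 8: 'a' (length 1)
  Run at pos 10: 'aa' (length 2)
  Run at pos 14: 'a' (length 1)
Matches: ['aa', 'aa']
Count: 2

2


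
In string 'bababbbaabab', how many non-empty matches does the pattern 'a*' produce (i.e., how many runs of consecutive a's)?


Pattern 'a*' matches zero or more a's. We want non-empty runs of consecutive a's.
String: 'bababbbaabab'
Walking through the string to find runs of a's:
  Run 1: positions 1-1 -> 'a'
  Run 2: positions 3-3 -> 'a'
  Run 3: positions 7-8 -> 'aa'
  Run 4: positions 10-10 -> 'a'
Non-empty runs found: ['a', 'a', 'aa', 'a']
Count: 4

4


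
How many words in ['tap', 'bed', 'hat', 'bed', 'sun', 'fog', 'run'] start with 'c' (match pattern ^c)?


Pattern ^c anchors to start of word. Check which words begin with 'c':
  'tap' -> no
  'bed' -> no
  'hat' -> no
  'bed' -> no
  'sun' -> no
  'fog' -> no
  'run' -> no
Matching words: []
Count: 0

0


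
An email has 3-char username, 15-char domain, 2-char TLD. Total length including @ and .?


An email address has format: username@domain.tld
Username length: 3
'@' character: 1
Domain length: 15
'.' character: 1
TLD length: 2
Total = 3 + 1 + 15 + 1 + 2 = 22

22


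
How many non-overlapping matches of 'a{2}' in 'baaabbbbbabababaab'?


Pattern 'a{2}' matches exactly 2 consecutive a's (greedy, non-overlapping).
String: 'baaabbbbbabababaab'
Scanning for runs of a's:
  Run at pos 1: 'aaa' (length 3) -> 1 match(es)
  Run at pos 9: 'a' (length 1) -> 0 match(es)
  Run at pos 11: 'a' (length 1) -> 0 match(es)
  Run at pos 13: 'a' (length 1) -> 0 match(es)
  Run at pos 15: 'aa' (length 2) -> 1 match(es)
Matches found: ['aa', 'aa']
Total: 2

2


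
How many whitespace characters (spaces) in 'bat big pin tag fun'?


\s matches whitespace characters (spaces, tabs, etc.).
Text: 'bat big pin tag fun'
This text has 5 words separated by spaces.
Number of spaces = number of words - 1 = 5 - 1 = 4

4


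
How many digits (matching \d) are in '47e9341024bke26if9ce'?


\d matches any digit 0-9.
Scanning '47e9341024bke26if9ce':
  pos 0: '4' -> DIGIT
  pos 1: '7' -> DIGIT
  pos 3: '9' -> DIGIT
  pos 4: '3' -> DIGIT
  pos 5: '4' -> DIGIT
  pos 6: '1' -> DIGIT
  pos 7: '0' -> DIGIT
  pos 8: '2' -> DIGIT
  pos 9: '4' -> DIGIT
  pos 13: '2' -> DIGIT
  pos 14: '6' -> DIGIT
  pos 17: '9' -> DIGIT
Digits found: ['4', '7', '9', '3', '4', '1', '0', '2', '4', '2', '6', '9']
Total: 12

12


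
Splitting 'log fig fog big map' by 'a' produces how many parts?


Splitting by 'a' breaks the string at each occurrence of the separator.
Text: 'log fig fog big map'
Parts after split:
  Part 1: 'log fig fog big m'
  Part 2: 'p'
Total parts: 2

2


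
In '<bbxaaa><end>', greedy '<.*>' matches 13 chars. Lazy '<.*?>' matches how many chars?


Greedy '<.*>' tries to match as MUCH as possible.
Lazy '<.*?>' tries to match as LITTLE as possible.

String: '<bbxaaa><end>'
Greedy '<.*>' starts at first '<' and extends to the LAST '>': '<bbxaaa><end>' (13 chars)
Lazy '<.*?>' starts at first '<' and stops at the FIRST '>': '<bbxaaa>' (8 chars)

8


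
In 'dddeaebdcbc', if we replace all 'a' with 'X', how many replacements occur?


re.sub('a', 'X', text) replaces every occurrence of 'a' with 'X'.
Text: 'dddeaebdcbc'
Scanning for 'a':
  pos 4: 'a' -> replacement #1
Total replacements: 1

1


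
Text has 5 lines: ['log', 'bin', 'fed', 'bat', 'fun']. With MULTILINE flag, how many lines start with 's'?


With MULTILINE flag, ^ matches the start of each line.
Lines: ['log', 'bin', 'fed', 'bat', 'fun']
Checking which lines start with 's':
  Line 1: 'log' -> no
  Line 2: 'bin' -> no
  Line 3: 'fed' -> no
  Line 4: 'bat' -> no
  Line 5: 'fun' -> no
Matching lines: []
Count: 0

0


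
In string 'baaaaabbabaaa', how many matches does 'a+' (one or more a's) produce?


Pattern 'a+' matches one or more consecutive a's.
String: 'baaaaabbabaaa'
Scanning for runs of a:
  Match 1: 'aaaaa' (length 5)
  Match 2: 'a' (length 1)
  Match 3: 'aaa' (length 3)
Total matches: 3

3


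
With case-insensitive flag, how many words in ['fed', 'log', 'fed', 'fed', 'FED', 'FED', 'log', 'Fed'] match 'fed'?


Case-insensitive matching: compare each word's lowercase form to 'fed'.
  'fed' -> lower='fed' -> MATCH
  'log' -> lower='log' -> no
  'fed' -> lower='fed' -> MATCH
  'fed' -> lower='fed' -> MATCH
  'FED' -> lower='fed' -> MATCH
  'FED' -> lower='fed' -> MATCH
  'log' -> lower='log' -> no
  'Fed' -> lower='fed' -> MATCH
Matches: ['fed', 'fed', 'fed', 'FED', 'FED', 'Fed']
Count: 6

6


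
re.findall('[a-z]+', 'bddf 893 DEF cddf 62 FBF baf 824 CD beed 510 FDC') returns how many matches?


Pattern '[a-z]+' finds one or more lowercase letters.
Text: 'bddf 893 DEF cddf 62 FBF baf 824 CD beed 510 FDC'
Scanning for matches:
  Match 1: 'bddf'
  Match 2: 'cddf'
  Match 3: 'baf'
  Match 4: 'beed'
Total matches: 4

4


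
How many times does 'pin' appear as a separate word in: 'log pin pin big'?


Scanning each word for exact match 'pin':
  Word 1: 'log' -> no
  Word 2: 'pin' -> MATCH
  Word 3: 'pin' -> MATCH
  Word 4: 'big' -> no
Total matches: 2

2


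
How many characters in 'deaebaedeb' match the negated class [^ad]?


Negated class [^ad] matches any char NOT in {a, d}
Scanning 'deaebaedeb':
  pos 0: 'd' -> no (excluded)
  pos 1: 'e' -> MATCH
  pos 2: 'a' -> no (excluded)
  pos 3: 'e' -> MATCH
  pos 4: 'b' -> MATCH
  pos 5: 'a' -> no (excluded)
  pos 6: 'e' -> MATCH
  pos 7: 'd' -> no (excluded)
  pos 8: 'e' -> MATCH
  pos 9: 'b' -> MATCH
Total matches: 6

6


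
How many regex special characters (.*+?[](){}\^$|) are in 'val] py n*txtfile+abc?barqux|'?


Regex special characters are: . * + ? [ ] ( ) { } \ ^ $ |
Scanning 'val] py n*txtfile+abc?barqux|':
  pos 3: ']' -> SPECIAL
  pos 9: '*' -> SPECIAL
  pos 17: '+' -> SPECIAL
  pos 21: '?' -> SPECIAL
  pos 28: '|' -> SPECIAL
Special chars found: [']', '*', '+', '?', '|']
Total: 5

5


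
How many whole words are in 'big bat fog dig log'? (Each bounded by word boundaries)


Word boundaries (\b) mark the start/end of each word.
Text: 'big bat fog dig log'
Splitting by whitespace:
  Word 1: 'big'
  Word 2: 'bat'
  Word 3: 'fog'
  Word 4: 'dig'
  Word 5: 'log'
Total whole words: 5

5
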